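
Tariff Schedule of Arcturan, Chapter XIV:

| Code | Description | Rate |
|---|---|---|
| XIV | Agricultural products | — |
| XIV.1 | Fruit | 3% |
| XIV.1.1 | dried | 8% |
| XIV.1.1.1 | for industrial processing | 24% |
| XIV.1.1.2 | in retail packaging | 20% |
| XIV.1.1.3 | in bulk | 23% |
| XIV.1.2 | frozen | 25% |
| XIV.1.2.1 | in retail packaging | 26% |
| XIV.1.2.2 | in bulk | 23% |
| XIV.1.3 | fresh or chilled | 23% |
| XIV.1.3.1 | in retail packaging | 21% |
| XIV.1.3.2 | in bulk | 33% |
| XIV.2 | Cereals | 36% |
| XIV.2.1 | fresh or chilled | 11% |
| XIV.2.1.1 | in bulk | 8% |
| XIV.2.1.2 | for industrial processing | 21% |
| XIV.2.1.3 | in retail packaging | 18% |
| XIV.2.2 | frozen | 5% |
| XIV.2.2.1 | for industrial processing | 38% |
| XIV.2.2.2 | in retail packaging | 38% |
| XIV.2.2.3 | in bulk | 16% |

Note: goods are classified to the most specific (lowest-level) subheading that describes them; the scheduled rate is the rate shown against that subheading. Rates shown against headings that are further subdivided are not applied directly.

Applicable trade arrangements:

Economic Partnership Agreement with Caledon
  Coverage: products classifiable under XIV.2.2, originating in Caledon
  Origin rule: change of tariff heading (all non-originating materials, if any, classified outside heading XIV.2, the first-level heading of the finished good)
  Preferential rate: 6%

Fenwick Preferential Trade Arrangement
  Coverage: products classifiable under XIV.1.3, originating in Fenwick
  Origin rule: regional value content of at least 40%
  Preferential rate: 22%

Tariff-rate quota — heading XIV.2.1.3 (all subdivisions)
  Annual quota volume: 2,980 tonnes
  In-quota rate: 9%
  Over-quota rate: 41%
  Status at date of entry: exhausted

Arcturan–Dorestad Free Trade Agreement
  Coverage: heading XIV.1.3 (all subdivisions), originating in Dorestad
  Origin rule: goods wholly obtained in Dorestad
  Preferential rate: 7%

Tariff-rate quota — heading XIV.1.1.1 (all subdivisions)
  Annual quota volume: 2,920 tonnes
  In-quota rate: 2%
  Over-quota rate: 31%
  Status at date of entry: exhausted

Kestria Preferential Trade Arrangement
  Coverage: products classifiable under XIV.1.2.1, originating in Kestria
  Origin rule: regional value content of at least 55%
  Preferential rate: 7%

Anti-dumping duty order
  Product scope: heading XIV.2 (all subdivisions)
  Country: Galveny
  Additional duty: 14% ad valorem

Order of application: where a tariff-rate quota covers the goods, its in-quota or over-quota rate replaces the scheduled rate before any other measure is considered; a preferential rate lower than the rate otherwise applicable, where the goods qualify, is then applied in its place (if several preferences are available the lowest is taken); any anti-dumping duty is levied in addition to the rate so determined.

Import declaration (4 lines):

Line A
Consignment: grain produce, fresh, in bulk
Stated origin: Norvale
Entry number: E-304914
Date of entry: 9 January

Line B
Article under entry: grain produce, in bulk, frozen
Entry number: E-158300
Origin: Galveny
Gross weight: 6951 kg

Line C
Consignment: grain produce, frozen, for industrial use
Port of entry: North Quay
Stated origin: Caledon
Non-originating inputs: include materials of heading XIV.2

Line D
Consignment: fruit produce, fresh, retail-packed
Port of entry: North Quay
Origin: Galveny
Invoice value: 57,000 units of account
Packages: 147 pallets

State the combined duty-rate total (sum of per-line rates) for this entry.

Line A: grain → XIV.2; fresh → XIV.2.1; in bulk → XIV.2.1.1. Scheduled 8%. No special measure applies. → 8%.
Line B: grain → XIV.2; frozen → XIV.2.2; in bulk → XIV.2.2.3. Scheduled 16%. anti-dumping (Galveny, XIV.2): +14%; total 16% + 14% = 30%. → 30%.
Line C: grain → XIV.2; frozen → XIV.2.2; for industrial use → XIV.2.2.1. Scheduled 38%. Caledon agreement on XIV.2.2: CTH not met. → 38%.
Line D: fruit → XIV.1; fresh → XIV.1.3; retail-packed → XIV.1.3.1. Scheduled 21%. No special measure applies. → 21%.
Sum: 8% + 30% + 38% + 21% = 97%.

97%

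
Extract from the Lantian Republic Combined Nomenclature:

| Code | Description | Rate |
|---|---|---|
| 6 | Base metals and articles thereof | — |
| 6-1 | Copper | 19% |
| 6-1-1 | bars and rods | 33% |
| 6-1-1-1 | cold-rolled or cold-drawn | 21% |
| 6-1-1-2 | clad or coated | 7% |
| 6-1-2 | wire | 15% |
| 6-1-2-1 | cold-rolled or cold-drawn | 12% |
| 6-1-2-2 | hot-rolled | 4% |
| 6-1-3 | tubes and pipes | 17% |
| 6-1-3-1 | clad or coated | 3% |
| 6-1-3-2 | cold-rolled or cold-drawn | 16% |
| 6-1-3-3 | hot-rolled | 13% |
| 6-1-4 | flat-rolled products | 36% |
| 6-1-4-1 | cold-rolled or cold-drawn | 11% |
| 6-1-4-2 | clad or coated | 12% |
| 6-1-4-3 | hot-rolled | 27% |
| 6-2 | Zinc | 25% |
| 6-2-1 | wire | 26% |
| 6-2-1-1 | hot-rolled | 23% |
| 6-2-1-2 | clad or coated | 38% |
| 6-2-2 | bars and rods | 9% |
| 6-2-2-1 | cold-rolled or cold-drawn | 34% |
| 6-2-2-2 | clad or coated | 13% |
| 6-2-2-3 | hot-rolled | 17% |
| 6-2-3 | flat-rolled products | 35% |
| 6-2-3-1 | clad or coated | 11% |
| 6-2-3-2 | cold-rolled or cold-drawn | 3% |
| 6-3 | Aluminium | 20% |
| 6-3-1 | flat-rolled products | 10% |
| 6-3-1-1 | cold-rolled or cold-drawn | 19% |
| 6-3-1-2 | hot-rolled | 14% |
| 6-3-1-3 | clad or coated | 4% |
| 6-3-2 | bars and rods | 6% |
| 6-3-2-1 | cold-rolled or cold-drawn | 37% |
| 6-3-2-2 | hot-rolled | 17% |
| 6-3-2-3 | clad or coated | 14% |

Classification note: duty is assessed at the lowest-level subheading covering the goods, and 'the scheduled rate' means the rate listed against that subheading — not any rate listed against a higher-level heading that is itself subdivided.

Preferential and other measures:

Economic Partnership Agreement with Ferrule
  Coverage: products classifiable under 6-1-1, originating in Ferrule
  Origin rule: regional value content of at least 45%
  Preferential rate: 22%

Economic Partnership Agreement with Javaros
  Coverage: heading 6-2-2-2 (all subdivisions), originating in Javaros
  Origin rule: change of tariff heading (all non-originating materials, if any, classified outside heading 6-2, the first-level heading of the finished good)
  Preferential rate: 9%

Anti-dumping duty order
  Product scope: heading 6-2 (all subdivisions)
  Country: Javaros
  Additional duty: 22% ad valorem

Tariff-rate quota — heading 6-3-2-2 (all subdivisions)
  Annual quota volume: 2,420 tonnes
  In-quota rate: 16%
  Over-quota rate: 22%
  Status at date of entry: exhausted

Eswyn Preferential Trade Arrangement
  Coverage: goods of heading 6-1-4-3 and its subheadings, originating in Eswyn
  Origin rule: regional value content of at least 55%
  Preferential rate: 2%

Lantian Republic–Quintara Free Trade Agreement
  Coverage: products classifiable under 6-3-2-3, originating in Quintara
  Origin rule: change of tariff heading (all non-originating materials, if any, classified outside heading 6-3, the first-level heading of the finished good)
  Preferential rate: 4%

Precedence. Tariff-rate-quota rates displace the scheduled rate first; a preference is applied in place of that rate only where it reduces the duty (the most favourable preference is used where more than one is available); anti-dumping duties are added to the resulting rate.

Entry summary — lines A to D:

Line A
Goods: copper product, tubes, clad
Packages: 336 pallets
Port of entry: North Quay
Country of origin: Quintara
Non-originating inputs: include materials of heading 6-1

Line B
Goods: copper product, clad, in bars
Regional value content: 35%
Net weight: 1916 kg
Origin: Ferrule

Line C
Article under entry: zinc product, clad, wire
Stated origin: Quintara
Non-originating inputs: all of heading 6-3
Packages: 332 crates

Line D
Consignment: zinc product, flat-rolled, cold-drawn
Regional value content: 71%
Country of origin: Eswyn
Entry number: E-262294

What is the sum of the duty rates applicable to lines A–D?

51%

Line A: copper → 6-1; tubes → 6-1-3; clad → 6-1-3-1. Scheduled 3%. Quintara agreement on 6-3-2-3: 6-1-3-1 not covered. → 3%.
Line B: copper → 6-1; in bars → 6-1-1; clad → 6-1-1-2. Scheduled 7%. Ferrule agreement on 6-1-1: RVC < 45%. → 7%.
Line C: zinc → 6-2; wire → 6-2-1; clad → 6-2-1-2. Scheduled 38%. Quintara agreement on 6-3-2-3: 6-2-1-2 not covered. → 38%.
Line D: zinc → 6-2; flat-rolled → 6-2-3; cold-drawn → 6-2-3-2. Scheduled 3%. Eswyn agreement on 6-1-4-3: 6-2-3-2 not covered. → 3%.
Sum: 3% + 7% + 38% + 3% = 51%.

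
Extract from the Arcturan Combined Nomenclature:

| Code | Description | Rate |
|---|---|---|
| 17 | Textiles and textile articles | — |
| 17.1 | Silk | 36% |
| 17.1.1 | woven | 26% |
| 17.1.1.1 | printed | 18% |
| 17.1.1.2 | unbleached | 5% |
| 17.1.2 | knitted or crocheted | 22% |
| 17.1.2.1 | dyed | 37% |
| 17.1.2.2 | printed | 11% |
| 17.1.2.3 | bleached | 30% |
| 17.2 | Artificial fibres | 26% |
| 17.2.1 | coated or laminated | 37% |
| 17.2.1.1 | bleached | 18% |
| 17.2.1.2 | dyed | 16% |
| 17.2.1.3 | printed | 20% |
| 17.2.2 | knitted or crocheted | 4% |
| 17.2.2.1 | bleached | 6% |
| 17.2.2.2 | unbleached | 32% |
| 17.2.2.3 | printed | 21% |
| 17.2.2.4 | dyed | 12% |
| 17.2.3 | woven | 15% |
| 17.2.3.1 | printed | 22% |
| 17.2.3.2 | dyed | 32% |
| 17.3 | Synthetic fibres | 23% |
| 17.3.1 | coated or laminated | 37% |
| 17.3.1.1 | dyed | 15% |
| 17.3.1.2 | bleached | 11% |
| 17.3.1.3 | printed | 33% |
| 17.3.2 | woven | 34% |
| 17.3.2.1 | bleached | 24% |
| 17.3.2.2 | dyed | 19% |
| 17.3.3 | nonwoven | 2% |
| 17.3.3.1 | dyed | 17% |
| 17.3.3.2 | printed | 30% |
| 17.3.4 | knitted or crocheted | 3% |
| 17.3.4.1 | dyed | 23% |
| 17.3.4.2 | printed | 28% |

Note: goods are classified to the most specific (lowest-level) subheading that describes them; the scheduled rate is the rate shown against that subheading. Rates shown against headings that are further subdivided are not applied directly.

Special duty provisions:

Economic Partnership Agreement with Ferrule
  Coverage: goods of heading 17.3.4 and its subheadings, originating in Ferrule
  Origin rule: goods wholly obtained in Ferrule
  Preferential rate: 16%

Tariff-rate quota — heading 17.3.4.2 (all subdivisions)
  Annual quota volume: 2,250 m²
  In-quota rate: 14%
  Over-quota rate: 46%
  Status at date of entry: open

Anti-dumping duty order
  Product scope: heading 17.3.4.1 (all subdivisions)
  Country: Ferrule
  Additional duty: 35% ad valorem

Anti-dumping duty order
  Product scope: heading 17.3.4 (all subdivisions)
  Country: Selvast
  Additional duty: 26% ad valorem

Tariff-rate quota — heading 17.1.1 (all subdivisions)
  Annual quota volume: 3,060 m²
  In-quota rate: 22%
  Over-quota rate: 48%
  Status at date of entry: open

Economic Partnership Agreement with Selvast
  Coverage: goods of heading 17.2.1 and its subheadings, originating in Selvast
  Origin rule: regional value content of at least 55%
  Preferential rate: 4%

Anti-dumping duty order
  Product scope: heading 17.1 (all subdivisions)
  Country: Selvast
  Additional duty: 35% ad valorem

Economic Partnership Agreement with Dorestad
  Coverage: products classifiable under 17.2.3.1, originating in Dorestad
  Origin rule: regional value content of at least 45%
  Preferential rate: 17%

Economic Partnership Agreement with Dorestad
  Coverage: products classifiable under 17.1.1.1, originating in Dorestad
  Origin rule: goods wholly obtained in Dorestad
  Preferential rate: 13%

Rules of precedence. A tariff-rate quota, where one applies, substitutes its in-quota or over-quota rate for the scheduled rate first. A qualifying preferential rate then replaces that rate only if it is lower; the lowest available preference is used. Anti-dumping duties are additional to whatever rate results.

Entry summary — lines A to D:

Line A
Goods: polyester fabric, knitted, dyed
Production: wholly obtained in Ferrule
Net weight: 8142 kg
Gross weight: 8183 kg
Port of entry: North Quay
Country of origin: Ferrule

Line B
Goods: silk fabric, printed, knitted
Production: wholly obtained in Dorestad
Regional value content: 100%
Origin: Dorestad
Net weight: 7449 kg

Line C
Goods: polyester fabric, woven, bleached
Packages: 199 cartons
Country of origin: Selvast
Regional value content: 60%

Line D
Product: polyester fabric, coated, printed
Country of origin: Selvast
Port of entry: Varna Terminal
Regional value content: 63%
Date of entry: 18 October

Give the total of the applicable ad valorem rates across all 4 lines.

119%

Line A: polyester → 17.3; knitted → 17.3.4; dyed → 17.3.4.1. Scheduled 23%. Ferrule agreement on 17.3.4: wholly obtained → 16% available; preferential 16%; anti-dumping (Ferrule, 17.3.4.1): +35%; total 16% + 35% = 51%. → 51%.
Line B: silk → 17.1; knitted → 17.1.2; printed → 17.1.2.2. Scheduled 11%. Dorestad agreement on 17.2.3.1: 17.1.2.2 not covered; Dorestad agreement on 17.1.1.1: 17.1.2.2 not covered. → 11%.
Line C: polyester → 17.3; woven → 17.3.2; bleached → 17.3.2.1. Scheduled 24%. Selvast agreement on 17.2.1: 17.3.2.1 not covered. → 24%.
Line D: polyester → 17.3; coated → 17.3.1; printed → 17.3.1.3. Scheduled 33%. Selvast agreement on 17.2.1: 17.3.1.3 not covered. → 33%.
Sum: 51% + 11% + 24% + 33% = 119%.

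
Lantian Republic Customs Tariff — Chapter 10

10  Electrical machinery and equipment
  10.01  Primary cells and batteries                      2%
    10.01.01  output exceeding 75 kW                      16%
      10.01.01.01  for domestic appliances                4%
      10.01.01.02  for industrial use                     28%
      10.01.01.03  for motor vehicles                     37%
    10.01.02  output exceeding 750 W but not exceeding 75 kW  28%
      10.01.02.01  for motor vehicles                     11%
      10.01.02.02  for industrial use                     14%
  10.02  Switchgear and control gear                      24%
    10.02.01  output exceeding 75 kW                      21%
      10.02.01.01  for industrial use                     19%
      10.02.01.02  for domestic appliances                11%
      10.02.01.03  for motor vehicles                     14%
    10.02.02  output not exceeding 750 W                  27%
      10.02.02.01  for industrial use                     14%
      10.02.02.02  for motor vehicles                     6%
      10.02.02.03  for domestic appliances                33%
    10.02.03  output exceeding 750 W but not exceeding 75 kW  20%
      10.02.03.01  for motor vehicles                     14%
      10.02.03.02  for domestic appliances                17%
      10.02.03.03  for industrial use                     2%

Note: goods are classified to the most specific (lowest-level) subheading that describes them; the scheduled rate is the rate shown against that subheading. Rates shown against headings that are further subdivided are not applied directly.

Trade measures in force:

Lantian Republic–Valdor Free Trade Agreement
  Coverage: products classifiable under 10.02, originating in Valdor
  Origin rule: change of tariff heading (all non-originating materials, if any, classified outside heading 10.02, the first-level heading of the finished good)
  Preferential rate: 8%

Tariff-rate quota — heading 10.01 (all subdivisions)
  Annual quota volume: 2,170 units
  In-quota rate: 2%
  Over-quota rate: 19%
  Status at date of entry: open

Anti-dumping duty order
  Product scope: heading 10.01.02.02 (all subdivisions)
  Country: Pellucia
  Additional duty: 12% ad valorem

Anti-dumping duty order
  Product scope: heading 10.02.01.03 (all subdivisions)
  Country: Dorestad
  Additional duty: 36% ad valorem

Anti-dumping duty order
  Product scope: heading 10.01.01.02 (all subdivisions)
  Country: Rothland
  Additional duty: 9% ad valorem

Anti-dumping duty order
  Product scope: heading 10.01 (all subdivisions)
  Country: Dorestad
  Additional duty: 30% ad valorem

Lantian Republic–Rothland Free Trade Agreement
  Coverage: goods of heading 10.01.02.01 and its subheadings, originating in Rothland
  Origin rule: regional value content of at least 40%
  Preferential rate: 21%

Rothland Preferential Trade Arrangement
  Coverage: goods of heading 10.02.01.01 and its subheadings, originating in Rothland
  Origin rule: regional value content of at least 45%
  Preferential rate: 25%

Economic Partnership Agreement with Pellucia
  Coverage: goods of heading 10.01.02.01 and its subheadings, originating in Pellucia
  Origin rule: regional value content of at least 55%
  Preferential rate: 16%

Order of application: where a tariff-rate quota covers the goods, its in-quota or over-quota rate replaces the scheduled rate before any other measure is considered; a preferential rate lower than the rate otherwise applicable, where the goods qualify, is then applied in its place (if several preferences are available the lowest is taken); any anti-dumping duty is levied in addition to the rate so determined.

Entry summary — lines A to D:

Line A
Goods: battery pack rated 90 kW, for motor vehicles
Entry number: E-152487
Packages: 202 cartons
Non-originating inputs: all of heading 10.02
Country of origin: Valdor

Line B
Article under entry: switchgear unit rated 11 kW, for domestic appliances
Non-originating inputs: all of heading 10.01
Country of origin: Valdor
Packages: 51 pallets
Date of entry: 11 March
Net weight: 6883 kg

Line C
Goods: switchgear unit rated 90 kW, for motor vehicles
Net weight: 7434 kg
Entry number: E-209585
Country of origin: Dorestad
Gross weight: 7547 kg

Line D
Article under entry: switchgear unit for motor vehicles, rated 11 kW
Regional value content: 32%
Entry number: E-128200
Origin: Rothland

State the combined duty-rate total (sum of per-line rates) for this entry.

Line A: battery pack → 10.01; rated 90 kW → 10.01.01; for motor vehicles → 10.01.01.03. Scheduled 37%. quota on 10.01 open → in-quota 2%; Valdor agreement on 10.02: 10.01.01.03 not covered. → 2%.
Line B: switchgear unit → 10.02; rated 11 kW → 10.02.03; for domestic appliances → 10.02.03.02. Scheduled 17%. Valdor agreement on 10.02: CTH met → 8% available; preferential 8%. → 8%.
Line C: switchgear unit → 10.02; rated 90 kW → 10.02.01; for motor vehicles → 10.02.01.03. Scheduled 14%. anti-dumping (Dorestad, 10.02.01.03): +36%; total 14% + 36% = 50%. → 50%.
Line D: switchgear unit → 10.02; rated 11 kW → 10.02.03; for motor vehicles → 10.02.03.01. Scheduled 14%. Rothland agreement on 10.01.02.01: 10.02.03.01 not covered; Rothland agreement on 10.02.01.01: 10.02.03.01 not covered. → 14%.
Sum: 2% + 8% + 50% + 14% = 74%.

74%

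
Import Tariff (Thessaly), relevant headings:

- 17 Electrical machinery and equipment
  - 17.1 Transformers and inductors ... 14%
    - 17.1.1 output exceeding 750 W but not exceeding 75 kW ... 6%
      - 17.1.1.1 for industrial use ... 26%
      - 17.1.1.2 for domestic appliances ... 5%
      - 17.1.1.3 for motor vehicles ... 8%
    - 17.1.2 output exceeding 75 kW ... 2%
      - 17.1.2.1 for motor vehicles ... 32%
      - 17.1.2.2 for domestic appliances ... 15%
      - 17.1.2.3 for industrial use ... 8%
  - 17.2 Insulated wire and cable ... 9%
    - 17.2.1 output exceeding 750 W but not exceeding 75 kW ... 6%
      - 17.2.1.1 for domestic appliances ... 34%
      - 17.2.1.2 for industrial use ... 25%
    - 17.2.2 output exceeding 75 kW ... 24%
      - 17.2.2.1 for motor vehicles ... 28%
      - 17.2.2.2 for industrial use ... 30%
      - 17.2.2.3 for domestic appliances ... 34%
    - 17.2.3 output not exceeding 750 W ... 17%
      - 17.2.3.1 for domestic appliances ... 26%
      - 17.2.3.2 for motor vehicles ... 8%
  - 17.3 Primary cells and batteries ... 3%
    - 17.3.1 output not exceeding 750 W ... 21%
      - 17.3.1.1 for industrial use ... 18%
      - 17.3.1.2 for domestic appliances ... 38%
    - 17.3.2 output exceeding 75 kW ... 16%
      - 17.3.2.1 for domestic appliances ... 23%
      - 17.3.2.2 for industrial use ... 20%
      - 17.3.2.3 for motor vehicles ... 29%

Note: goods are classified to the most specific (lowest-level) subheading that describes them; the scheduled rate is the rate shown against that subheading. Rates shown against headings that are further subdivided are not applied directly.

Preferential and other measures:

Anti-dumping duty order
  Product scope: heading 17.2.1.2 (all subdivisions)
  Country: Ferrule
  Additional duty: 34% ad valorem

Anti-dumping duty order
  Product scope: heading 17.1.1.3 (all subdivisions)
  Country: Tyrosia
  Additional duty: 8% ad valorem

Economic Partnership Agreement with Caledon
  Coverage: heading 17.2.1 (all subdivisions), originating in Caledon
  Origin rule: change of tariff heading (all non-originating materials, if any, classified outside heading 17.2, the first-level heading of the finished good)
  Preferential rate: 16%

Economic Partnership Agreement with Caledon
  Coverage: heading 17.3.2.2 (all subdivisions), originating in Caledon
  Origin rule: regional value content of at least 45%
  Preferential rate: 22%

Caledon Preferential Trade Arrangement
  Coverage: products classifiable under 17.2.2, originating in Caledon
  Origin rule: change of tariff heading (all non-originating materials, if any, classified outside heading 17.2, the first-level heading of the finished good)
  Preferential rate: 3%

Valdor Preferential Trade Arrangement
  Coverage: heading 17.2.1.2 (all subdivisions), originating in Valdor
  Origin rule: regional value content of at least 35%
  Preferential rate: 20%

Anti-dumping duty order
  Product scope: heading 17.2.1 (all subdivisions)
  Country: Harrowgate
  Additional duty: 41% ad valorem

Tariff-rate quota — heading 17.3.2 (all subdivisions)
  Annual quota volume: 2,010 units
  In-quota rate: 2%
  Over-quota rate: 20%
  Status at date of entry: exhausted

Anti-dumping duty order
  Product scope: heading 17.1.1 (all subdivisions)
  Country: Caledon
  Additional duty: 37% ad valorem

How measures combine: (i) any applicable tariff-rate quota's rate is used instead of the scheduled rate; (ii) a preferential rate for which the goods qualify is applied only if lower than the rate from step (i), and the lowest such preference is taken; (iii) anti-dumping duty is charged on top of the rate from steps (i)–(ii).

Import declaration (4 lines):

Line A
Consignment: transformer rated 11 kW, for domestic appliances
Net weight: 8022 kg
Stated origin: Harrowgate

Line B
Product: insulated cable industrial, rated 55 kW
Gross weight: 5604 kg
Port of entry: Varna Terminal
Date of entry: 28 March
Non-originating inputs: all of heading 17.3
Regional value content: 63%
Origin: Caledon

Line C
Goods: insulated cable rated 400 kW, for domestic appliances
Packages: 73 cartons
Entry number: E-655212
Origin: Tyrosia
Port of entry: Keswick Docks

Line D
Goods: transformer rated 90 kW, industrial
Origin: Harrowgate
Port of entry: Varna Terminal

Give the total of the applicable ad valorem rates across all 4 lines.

63%

Line A: transformer → 17.1; rated 11 kW → 17.1.1; for domestic appliances → 17.1.1.2. Scheduled 5%. No special measure applies. → 5%.
Line B: insulated cable → 17.2; rated 55 kW → 17.2.1; industrial → 17.2.1.2. Scheduled 25%. Caledon agreement on 17.2.1: CTH met → 16% available; Caledon agreement on 17.3.2.2: 17.2.1.2 not covered; Caledon agreement on 17.2.2: 17.2.1.2 not covered; preferential 16%. → 16%.
Line C: insulated cable → 17.2; rated 400 kW → 17.2.2; for domestic appliances → 17.2.2.3. Scheduled 34%. No special measure applies. → 34%.
Line D: transformer → 17.1; rated 90 kW → 17.1.2; industrial → 17.1.2.3. Scheduled 8%. No special measure applies. → 8%.
Sum: 5% + 16% + 34% + 8% = 63%.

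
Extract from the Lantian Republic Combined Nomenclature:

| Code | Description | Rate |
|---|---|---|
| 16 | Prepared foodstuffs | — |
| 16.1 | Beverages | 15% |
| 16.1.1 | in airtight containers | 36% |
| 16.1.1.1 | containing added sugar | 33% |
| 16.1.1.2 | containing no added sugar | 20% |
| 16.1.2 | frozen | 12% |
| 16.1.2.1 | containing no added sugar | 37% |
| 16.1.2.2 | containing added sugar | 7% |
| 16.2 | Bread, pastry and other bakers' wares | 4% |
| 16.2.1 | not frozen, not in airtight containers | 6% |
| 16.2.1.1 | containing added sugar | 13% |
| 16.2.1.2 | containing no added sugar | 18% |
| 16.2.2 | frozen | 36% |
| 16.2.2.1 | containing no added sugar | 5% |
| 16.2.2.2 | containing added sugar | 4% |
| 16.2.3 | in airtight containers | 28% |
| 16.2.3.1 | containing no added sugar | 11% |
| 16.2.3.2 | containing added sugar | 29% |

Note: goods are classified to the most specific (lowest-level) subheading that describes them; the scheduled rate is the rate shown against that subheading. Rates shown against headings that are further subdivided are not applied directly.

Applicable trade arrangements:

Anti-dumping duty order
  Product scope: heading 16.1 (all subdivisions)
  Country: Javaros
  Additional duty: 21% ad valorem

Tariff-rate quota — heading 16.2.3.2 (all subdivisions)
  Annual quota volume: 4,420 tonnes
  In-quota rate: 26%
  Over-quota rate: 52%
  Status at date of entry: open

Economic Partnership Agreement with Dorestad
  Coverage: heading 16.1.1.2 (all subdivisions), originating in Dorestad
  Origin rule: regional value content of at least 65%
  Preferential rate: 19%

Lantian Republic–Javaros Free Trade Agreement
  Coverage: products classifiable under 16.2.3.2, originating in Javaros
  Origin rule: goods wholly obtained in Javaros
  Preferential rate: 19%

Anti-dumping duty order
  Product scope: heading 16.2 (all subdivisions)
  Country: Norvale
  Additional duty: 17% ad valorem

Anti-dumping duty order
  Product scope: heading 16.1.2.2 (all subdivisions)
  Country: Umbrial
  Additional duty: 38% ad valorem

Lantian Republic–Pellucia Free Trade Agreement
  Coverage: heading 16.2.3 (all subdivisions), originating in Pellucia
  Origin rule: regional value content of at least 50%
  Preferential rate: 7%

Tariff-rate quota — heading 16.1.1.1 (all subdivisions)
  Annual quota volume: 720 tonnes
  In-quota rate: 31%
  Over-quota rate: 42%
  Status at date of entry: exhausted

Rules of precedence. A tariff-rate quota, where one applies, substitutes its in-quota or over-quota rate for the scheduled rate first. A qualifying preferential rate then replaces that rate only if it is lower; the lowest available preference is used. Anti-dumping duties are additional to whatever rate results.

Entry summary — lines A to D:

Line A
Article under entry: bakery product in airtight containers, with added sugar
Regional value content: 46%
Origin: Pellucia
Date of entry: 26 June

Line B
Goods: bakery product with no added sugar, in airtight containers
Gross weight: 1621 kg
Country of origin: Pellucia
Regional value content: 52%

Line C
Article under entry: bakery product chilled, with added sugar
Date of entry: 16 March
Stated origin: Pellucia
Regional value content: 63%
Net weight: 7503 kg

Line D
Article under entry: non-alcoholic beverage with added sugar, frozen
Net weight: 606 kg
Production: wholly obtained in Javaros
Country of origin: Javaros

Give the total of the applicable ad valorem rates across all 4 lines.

74%

Line A: bakery product → 16.2; in airtight containers → 16.2.3; with added sugar → 16.2.3.2. Scheduled 29%. quota on 16.2.3.2 open → in-quota 26%; Pellucia agreement on 16.2.3: RVC < 50%. → 26%.
Line B: bakery product → 16.2; in airtight containers → 16.2.3; with no added sugar → 16.2.3.1. Scheduled 11%. Pellucia agreement on 16.2.3: RVC ≥ 50% → 7% available; preferential 7%. → 7%.
Line C: bakery product → 16.2; chilled → 16.2.1; with added sugar → 16.2.1.1. Scheduled 13%. Pellucia agreement on 16.2.3: 16.2.1.1 not covered. → 13%.
Line D: non-alcoholic beverage → 16.1; frozen → 16.1.2; with added sugar → 16.1.2.2. Scheduled 7%. Javaros agreement on 16.2.3.2: 16.1.2.2 not covered; anti-dumping (Javaros, 16.1): +21%; total 7% + 21% = 28%. → 28%.
Sum: 26% + 7% + 13% + 28% = 74%.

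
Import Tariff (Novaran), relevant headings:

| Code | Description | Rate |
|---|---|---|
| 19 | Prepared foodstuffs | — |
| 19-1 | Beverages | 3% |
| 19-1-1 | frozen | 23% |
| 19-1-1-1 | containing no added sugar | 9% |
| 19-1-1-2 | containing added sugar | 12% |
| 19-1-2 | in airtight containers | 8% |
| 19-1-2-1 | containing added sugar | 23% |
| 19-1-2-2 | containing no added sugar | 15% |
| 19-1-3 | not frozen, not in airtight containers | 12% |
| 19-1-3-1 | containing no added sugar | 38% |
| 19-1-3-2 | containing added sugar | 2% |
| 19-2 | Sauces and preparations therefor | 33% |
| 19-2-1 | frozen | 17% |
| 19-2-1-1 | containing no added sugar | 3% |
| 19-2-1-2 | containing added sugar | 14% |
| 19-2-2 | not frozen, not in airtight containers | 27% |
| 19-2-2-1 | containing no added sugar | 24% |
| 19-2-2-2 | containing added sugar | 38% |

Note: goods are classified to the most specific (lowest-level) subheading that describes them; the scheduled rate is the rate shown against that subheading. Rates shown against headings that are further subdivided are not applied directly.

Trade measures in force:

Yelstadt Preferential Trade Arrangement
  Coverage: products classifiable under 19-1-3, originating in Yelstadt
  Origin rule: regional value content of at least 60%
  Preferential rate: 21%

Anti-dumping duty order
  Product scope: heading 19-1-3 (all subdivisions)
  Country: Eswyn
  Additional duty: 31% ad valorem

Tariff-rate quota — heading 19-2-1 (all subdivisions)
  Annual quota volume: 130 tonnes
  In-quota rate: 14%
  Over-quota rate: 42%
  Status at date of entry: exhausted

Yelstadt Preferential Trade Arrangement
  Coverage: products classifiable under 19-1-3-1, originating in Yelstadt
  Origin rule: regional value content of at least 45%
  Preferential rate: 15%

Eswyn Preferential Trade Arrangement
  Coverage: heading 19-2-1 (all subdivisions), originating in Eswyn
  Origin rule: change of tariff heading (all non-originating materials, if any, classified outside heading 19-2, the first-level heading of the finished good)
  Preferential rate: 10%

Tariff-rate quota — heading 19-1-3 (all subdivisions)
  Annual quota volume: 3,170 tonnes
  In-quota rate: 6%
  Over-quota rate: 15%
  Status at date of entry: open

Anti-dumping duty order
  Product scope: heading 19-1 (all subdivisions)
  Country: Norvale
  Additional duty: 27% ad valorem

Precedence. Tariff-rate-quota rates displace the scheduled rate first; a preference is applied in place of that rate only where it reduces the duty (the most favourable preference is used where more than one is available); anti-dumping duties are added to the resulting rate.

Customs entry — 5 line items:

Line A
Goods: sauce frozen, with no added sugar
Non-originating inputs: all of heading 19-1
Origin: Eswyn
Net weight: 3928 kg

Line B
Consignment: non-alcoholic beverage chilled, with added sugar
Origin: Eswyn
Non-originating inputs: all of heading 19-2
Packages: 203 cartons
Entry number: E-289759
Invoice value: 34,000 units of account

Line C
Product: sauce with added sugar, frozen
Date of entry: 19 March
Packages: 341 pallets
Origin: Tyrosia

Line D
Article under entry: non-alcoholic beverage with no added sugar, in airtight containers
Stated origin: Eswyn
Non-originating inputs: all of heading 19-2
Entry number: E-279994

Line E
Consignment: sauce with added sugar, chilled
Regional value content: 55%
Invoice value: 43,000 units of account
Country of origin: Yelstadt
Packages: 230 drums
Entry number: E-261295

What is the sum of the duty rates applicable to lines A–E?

Line A: sauce → 19-2; frozen → 19-2-1; with no added sugar → 19-2-1-1. Scheduled 3%. quota on 19-2-1 exhausted → over-quota 42%; Eswyn agreement on 19-2-1: CTH met → 10% available; preferential 10%. → 10%.
Line B: non-alcoholic beverage → 19-1; chilled → 19-1-3; with added sugar → 19-1-3-2. Scheduled 2%. quota on 19-1-3 open → in-quota 6%; Eswyn agreement on 19-2-1: 19-1-3-2 not covered; anti-dumping (Eswyn, 19-1-3): +31%; total 6% + 31% = 37%. → 37%.
Line C: sauce → 19-2; frozen → 19-2-1; with added sugar → 19-2-1-2. Scheduled 14%. quota on 19-2-1 exhausted → over-quota 42%. → 42%.
Line D: non-alcoholic beverage → 19-1; in airtight containers → 19-1-2; with no added sugar → 19-1-2-2. Scheduled 15%. Eswyn agreement on 19-2-1: 19-1-2-2 not covered. → 15%.
Line E: sauce → 19-2; chilled → 19-2-2; with added sugar → 19-2-2-2. Scheduled 38%. Yelstadt agreement on 19-1-3: 19-2-2-2 not covered; Yelstadt agreement on 19-1-3-1: 19-2-2-2 not covered. → 38%.
Sum: 10% + 37% + 42% + 15% + 38% = 142%.

142%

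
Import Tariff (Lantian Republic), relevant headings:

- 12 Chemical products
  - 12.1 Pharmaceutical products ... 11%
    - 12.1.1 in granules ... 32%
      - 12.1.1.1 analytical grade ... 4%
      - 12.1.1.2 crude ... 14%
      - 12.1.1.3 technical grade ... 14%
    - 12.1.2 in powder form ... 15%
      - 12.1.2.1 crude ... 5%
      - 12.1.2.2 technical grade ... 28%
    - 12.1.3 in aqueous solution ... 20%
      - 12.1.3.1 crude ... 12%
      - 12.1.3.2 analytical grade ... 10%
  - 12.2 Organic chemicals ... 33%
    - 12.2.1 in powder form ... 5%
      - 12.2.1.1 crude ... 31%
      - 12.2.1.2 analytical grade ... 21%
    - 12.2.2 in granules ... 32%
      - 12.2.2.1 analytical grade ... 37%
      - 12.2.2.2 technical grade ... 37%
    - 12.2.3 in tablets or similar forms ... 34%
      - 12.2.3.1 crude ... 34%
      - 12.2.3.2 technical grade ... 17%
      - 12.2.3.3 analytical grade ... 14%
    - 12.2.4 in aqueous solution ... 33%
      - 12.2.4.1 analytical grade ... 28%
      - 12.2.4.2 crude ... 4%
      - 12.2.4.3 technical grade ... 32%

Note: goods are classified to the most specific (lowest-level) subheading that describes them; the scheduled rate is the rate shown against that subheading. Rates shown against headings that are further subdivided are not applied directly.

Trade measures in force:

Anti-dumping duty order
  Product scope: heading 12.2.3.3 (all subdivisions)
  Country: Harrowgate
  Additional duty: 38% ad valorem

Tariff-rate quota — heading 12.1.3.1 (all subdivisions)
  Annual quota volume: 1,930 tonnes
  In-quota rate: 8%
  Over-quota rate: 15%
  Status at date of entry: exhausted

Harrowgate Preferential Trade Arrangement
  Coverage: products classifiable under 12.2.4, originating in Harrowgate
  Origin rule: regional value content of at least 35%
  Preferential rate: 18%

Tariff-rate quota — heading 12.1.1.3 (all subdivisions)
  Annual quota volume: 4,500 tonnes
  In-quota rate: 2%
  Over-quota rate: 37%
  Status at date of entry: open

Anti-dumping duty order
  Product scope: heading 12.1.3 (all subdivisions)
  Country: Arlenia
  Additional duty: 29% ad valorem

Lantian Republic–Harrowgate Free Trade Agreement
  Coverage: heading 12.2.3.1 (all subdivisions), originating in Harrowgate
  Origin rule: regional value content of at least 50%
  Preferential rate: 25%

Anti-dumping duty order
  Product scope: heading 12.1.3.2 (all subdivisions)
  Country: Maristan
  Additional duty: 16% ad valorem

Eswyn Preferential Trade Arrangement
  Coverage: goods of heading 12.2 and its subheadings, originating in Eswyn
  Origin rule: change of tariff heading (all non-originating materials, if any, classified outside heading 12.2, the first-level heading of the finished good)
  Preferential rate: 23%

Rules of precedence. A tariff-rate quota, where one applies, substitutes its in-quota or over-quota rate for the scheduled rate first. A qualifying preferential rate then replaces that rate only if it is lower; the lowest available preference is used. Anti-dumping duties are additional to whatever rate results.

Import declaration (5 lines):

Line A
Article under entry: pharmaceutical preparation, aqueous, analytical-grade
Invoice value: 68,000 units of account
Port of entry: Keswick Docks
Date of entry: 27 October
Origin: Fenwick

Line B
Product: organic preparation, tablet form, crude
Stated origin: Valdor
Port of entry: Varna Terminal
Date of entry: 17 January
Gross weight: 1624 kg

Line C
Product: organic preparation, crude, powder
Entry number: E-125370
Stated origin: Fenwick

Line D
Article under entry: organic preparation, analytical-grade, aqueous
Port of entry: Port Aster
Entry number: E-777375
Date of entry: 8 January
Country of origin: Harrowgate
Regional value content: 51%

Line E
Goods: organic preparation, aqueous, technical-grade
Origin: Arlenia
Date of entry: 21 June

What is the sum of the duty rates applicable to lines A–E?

125%

Line A: pharmaceutical → 12.1; aqueous → 12.1.3; analytical-grade → 12.1.3.2. Scheduled 10%. No special measure applies. → 10%.
Line B: organic → 12.2; tablet form → 12.2.3; crude → 12.2.3.1. Scheduled 34%. No special measure applies. → 34%.
Line C: organic → 12.2; powder → 12.2.1; crude → 12.2.1.1. Scheduled 31%. No special measure applies. → 31%.
Line D: organic → 12.2; aqueous → 12.2.4; analytical-grade → 12.2.4.1. Scheduled 28%. Harrowgate agreement on 12.2.4: RVC ≥ 35% → 18% available; Harrowgate agreement on 12.2.3.1: 12.2.4.1 not covered; preferential 18%. → 18%.
Line E: organic → 12.2; aqueous → 12.2.4; technical-grade → 12.2.4.3. Scheduled 32%. No special measure applies. → 32%.
Sum: 10% + 34% + 31% + 18% + 32% = 125%.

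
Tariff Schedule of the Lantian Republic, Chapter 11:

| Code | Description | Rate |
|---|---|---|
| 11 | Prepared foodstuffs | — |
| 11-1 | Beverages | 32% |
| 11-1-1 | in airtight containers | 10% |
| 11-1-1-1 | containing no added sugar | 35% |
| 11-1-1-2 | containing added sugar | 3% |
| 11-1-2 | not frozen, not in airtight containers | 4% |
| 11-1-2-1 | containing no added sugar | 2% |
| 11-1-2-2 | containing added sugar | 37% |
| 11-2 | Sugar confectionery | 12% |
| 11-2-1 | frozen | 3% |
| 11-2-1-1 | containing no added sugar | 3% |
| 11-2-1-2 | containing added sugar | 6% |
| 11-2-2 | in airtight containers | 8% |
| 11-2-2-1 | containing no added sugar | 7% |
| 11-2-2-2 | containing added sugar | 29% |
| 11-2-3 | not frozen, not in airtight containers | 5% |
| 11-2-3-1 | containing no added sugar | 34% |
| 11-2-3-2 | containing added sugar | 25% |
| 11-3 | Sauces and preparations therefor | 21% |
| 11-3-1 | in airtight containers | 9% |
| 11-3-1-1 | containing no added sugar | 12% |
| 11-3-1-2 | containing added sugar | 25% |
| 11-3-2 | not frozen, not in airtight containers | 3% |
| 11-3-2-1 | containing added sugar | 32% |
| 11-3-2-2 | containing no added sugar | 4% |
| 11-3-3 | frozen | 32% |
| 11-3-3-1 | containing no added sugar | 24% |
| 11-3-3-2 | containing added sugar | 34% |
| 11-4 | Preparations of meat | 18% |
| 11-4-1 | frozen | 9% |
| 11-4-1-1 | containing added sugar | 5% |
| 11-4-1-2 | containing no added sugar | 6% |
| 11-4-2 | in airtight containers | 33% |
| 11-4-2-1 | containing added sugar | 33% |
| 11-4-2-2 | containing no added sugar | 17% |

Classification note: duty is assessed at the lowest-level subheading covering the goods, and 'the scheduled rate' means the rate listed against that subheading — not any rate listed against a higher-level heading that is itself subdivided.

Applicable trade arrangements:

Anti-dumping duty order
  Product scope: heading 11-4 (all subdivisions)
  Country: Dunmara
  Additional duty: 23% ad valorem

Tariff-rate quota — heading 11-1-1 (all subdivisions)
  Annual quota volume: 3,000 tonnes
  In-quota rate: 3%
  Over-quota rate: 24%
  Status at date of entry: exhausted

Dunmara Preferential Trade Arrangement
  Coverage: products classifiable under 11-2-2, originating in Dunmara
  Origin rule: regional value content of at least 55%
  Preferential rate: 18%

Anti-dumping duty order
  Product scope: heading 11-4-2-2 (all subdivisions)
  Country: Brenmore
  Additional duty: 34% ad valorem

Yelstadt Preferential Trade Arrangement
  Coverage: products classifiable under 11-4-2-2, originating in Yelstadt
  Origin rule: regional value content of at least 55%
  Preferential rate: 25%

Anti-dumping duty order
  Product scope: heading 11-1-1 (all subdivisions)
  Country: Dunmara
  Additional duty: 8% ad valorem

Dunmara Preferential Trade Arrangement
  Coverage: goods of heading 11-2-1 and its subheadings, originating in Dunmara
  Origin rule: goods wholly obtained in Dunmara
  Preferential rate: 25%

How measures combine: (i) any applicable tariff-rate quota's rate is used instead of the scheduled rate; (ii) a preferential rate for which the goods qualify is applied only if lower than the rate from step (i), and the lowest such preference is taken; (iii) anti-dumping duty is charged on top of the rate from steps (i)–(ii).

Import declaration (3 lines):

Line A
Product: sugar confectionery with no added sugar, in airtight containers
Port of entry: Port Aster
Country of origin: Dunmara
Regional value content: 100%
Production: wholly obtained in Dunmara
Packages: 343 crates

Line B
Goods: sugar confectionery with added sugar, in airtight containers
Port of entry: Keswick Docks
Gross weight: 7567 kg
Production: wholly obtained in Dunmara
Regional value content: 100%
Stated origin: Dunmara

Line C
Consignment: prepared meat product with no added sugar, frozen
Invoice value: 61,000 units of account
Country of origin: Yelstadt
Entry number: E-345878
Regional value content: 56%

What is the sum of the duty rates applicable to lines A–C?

31%

Line A: sugar confectionery → 11-2; in airtight containers → 11-2-2; with no added sugar → 11-2-2-1. Scheduled 7%. Dunmara agreement on 11-2-2: RVC ≥ 55% → 18% available; Dunmara agreement on 11-2-1: 11-2-2-1 not covered; preference 18% not lower than 7% → no reduction. → 7%.
Line B: sugar confectionery → 11-2; in airtight containers → 11-2-2; with added sugar → 11-2-2-2. Scheduled 29%. Dunmara agreement on 11-2-2: RVC ≥ 55% → 18% available; Dunmara agreement on 11-2-1: 11-2-2-2 not covered; preferential 18%. → 18%.
Line C: prepared meat product → 11-4; frozen → 11-4-1; with no added sugar → 11-4-1-2. Scheduled 6%. Yelstadt agreement on 11-4-2-2: 11-4-1-2 not covered. → 6%.
Sum: 7% + 18% + 6% = 31%.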